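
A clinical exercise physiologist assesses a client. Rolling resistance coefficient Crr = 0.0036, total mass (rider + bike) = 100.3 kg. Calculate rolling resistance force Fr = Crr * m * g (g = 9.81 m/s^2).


Fr = Crr * m * g
= 0.0036 * 100.3 * 9.81
= 3.542 N

3.542 N


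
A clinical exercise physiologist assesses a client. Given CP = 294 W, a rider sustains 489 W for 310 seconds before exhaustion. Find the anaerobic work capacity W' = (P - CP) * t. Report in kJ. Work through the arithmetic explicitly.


Excess power = 489 - 294 = 195 W
Work above CP = 195 * 310 = 60450 J
W' = 60.45 kJ

60.45 kJ


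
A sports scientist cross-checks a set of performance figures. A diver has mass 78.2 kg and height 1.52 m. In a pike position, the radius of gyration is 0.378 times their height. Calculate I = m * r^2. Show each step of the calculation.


r = 0.378 * 1.52 = 0.57456 m
I = m * r^2 = 78.2 * 0.330119 = 25.815 kg*m^2

25.815 kg*m^2


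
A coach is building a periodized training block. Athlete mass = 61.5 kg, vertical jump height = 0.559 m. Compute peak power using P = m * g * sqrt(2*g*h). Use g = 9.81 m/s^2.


sqrt(2 * 9.81 * 0.559) = sqrt(10.96758) = 3.311734 m/s
P = 61.5 * 9.81 * 3.311734
= 1998.02 W

1998.02 W


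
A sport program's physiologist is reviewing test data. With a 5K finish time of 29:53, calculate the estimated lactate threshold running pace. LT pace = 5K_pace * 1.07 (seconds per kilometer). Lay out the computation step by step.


Race duration = 1793 s for 5 km
Average pace = 1793 / 5 = 358.6 s/km
LT pace = 358.6 * 1.07
= 383.7 s/km

383.7 s/km


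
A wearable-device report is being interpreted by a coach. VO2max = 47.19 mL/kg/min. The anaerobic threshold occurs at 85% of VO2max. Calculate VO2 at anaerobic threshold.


AT fraction = 85 / 100 = 0.85
AT VO2 = 47.19 * 0.85
= 40.11 mL/kg/min

40.11 mL/kg/min


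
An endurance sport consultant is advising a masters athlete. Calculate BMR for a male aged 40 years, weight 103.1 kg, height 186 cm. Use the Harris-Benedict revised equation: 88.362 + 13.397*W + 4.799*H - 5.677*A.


Substituting values:
W term = 13.397 * 103.1 = 1381.2307
H term = 4.799 * 186 = 892.614
A term = 5.677 * 40 = 227.08
BMR = 2135.13 kcal/day

2135.13 kcal/day


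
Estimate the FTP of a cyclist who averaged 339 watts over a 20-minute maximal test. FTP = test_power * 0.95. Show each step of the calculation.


FTP = 339 * 0.95 = 322.05 W

322.05 W


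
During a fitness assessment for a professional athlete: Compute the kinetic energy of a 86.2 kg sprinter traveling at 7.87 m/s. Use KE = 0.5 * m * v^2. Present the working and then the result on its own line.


Velocity squared = 61.9369
KE = 0.5 * 86.2 * 61.9369 = 2669.48 J

2669.48 J


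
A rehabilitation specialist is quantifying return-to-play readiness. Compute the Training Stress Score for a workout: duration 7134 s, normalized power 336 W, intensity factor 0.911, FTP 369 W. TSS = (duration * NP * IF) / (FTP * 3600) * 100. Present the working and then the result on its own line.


Product = 7134 * 336 * 0.911 = 2183688.864
Base = 369 * 3600 = 1328400
TSS = 2183688.864 / 1328400 * 100 = 164.38

164.38 TSS


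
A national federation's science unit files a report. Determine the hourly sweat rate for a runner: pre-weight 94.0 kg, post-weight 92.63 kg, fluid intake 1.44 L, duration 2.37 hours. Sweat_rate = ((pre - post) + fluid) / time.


Mass lost = 94.0 - 92.63 = 1.37 kg
Add fluid consumed: 1.37 + 1.44 = 2.81 L total sweat
Sweat rate = 2.81 / 2.37 = 1.186 L/h

1.186 L/h


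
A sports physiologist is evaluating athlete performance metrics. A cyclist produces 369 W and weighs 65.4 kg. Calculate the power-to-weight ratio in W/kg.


P/W = power / mass
= 369 / 65.4
= 5.642 W/kg

5.642 W/kg


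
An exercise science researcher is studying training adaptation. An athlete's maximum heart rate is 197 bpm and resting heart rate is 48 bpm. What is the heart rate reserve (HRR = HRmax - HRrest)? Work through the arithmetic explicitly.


HRR = HRmax - HRrest
= 197 - 48
= 149 bpm

149 bpm


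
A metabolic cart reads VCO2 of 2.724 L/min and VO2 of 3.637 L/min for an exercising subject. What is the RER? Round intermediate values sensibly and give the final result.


RER = VCO2 / VO2 = 2.724 / 3.637 = 0.749

0.749


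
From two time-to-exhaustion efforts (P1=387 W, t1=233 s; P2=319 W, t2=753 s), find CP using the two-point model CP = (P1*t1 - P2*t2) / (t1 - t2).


Work in trial 1 = 90171 J
Work in trial 2 = 240207 J
Delta work = -150036 J
Delta time = -520 s
CP = -150036 / -520 = 288.53 W

288.53 W


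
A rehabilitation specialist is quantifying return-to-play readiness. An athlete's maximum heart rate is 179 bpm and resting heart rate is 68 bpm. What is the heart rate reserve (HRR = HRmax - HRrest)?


HRR = HRmax - HRrest
= 179 - 68
= 111 bpm

111 bpm


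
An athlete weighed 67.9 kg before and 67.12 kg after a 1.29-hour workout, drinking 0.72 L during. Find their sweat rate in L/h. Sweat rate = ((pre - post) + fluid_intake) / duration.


Body mass change = 0.78 kg
Total sweat loss = 0.78 + 0.72 = 1.5 L
Rate = 1.5 / 1.29 = 1.163 L/h

1.163 L/h


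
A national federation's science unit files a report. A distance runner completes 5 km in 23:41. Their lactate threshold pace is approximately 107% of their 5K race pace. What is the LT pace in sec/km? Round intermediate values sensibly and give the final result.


Convert to seconds: 23 min 41 s = 1421 s
Pace per km = 1421 / 5 = 284.2 s/km
LT pace = 284.2 * 1.07 = 304.09 s/km

304.09 s/km


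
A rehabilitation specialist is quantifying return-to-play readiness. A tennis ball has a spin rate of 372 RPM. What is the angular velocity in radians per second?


Convert RPM to rad/s: multiply by 2*pi and divide by 60
omega = 372 * 2 * pi / 60
= 38.956 rad/s

38.956 rad/s


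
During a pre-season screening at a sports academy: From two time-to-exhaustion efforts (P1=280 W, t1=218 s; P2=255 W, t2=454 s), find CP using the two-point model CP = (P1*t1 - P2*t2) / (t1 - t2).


Work in trial 1 = 61040 J
Work in trial 2 = 115770 J
Delta work = -54730 J
Delta time = -236 s
CP = -54730 / -236 = 231.91 W

231.91 W


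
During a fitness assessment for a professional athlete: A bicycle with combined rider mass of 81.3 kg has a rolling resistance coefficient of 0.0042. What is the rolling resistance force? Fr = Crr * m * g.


Fr = 0.0042 * 81.3 * 9.81
= 0.34146 * 9.81
= 3.35 N

3.35 N


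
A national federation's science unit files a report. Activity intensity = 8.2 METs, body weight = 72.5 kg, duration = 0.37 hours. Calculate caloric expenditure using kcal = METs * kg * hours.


kcal = 8.2 * 72.5 * 0.37
= 594.5 * 0.37
= 219.97 kcal

219.97 kcal


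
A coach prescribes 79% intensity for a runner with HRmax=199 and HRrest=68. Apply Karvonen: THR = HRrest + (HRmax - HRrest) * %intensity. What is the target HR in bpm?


Heart rate reserve = 199 - 68 = 131
Intensity fraction = 79 / 100 = 0.79
THR = 68 + 131 * 0.79 = 171.49 bpm

171.49 bpm


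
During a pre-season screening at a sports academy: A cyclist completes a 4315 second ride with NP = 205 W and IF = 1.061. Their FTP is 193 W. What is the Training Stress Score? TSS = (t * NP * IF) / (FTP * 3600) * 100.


t * NP * IF = 4315 * 205 * 1.061 = 938534.075
FTP * 3600 = 694800
TSS = (938534.075 / 694800) * 100 = 135.08

135.08 TSS


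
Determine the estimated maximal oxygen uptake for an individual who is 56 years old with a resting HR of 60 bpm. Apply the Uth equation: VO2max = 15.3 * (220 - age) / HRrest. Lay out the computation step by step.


HRmax = 220 - 56 = 164
VO2max = 15.3 * (164 / 60)
= 15.3 * 2.7333
= 41.82 mL/kg/min

41.82 mL/kg/min


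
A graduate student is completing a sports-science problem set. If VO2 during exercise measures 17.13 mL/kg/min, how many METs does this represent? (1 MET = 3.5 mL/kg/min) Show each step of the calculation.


METs = VO2 / 3.5 = 17.13 / 3.5 = 4.89

4.89 METs


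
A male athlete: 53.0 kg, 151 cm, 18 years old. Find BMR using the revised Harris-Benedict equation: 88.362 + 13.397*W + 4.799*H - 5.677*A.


Intercept = 88.362
Weight contribution = 13.397 * 53.0 = 710.041
Height contribution = 4.799 * 151 = 724.649
Age contribution = 5.677 * 18 = 102.186
BMR = 88.362 + 710.041 + 724.649 - 102.186
= 1420.87 kcal/day

1420.87 kcal/day


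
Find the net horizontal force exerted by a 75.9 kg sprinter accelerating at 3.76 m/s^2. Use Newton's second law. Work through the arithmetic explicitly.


Newton's second law: F = m * a
F = 75.9 * 3.76 = 285.38 N

285.38 N


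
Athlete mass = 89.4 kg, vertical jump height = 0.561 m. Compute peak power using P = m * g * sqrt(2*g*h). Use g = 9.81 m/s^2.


sqrt(2 * 9.81 * 0.561) = sqrt(11.00682) = 3.317653 m/s
P = 89.4 * 9.81 * 3.317653
= 2909.63 W

2909.63 W


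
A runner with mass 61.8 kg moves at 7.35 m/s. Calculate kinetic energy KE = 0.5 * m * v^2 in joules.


v^2 = 7.35^2 = 54.0225
KE = 0.5 * 61.8 * 54.0225
= 1669.3 J

1669.3 J


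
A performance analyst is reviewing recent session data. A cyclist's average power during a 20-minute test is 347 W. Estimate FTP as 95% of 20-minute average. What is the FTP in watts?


FTP = 20-min power * 0.95
= 347 * 0.95
= 329.65 W

329.65 W


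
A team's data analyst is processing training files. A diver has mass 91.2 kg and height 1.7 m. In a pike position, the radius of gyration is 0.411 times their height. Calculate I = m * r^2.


r = 0.411 * 1.7 = 0.6987 m
I = m * r^2 = 91.2 * 0.488182 = 44.522 kg*m^2

44.522 kg*m^2


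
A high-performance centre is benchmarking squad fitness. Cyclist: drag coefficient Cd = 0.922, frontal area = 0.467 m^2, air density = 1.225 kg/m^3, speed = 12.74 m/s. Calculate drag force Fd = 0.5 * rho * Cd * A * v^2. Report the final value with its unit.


v^2 = 12.74^2 = 162.3076
Fd = 0.5 * 1.225 * 0.922 * 0.467 * 162.3076
= 42.805 N

42.805 N


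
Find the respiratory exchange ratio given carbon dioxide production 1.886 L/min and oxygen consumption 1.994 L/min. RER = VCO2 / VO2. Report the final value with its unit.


VCO2 = 1.886 L/min
VO2 = 1.994 L/min
RER = 1.886 / 1.994 = 0.9458

0.9458


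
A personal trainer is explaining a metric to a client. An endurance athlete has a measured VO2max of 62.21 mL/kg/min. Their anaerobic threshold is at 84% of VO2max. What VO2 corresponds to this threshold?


Anaerobic threshold VO2 = VO2max * 84%
= 62.21 * 0.84
= 52.26 mL/kg/min

52.26 mL/kg/min


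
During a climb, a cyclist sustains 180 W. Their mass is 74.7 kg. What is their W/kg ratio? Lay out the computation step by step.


Power-to-weight = 180 W / 74.7 kg
= 2.41 W/kg

2.41 W/kg


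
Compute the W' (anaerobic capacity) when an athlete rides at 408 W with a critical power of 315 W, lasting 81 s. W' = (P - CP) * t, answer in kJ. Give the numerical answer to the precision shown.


Above-CP power = 93 W
Duration = 81 s
W' = 93 * 81 = 7533 J
Convert: 7533 / 1000 = 7.533 kJ

7.533 kJ


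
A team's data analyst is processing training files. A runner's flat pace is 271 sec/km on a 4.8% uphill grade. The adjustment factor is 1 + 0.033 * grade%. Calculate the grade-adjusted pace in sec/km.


Factor = 1 + 0.033 * 4.8 = 1.1584
Adjusted pace = 271 * 1.1584
= 313.93 sec/km

313.93 s/km


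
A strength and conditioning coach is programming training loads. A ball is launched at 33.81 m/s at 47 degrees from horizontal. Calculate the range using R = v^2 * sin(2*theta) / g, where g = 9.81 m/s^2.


sin(2 * 47) = sin(94) = 0.997564
v^2 = 33.81^2 = 1143.1161
R = 1143.1161 * 0.997564 / 9.81
= 116.242 m

116.242 m


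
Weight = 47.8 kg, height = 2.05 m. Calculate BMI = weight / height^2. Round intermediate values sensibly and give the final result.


height^2 = 2.05^2 = 4.2025
BMI = 47.8 / 4.2025 = 11.37 kg/m^2

11.37 kg/m^2


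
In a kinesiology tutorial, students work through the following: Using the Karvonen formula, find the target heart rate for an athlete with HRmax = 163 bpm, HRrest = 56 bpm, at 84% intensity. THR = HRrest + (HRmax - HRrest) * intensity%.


HRR = 163 - 56 = 107
THR = 56 + 107 * 0.84
= 56 + 89.88
= 145.88 bpm

145.88 bpm


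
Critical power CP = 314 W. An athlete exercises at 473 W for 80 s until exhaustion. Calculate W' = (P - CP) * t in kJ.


P - CP = 473 - 314 = 159 W
W' = 159 * 80 = 12720 J
= 12720 / 1000 = 12.72 kJ

12.72 kJ


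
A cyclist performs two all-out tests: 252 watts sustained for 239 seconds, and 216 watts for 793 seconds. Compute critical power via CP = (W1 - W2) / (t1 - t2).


W1 = P1 * t1 = 252 * 239 = 60228 J
W2 = P2 * t2 = 216 * 793 = 171288 J
CP = (60228 - 171288) / (239 - 793)
= 200.47 W

200.47 W


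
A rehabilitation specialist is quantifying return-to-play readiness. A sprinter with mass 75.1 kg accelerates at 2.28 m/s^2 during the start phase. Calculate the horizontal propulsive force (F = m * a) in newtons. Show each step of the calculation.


F = m * a
= 75.1 * 2.28
= 171.23 N

171.23 N


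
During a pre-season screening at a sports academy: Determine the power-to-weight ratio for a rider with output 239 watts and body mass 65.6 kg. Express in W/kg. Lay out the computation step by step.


P/W = 239 / 65.6 = 3.643 W/kg

3.643 W/kg


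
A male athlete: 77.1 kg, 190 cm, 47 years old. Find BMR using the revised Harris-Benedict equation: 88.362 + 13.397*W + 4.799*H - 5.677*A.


Intercept = 88.362
Weight contribution = 13.397 * 77.1 = 1032.9087
Height contribution = 4.799 * 190 = 911.81
Age contribution = 5.677 * 47 = 266.819
BMR = 88.362 + 1032.9087 + 911.81 - 266.819
= 1766.26 kcal/day

1766.26 kcal/day


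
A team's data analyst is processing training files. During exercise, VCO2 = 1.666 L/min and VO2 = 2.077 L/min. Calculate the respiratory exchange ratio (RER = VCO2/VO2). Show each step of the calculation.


RER = VCO2 / VO2
= 1.666 / 2.077
= 0.8021

0.8021


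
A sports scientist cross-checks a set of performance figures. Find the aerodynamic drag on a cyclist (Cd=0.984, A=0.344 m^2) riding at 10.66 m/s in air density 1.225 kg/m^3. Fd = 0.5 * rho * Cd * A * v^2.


Fd = 0.5 * 1.225 * 0.984 * 0.344 * 10.66^2
= 0.5 * 1.225 * 0.984 * 0.344 * 113.6356
= 23.56 N

23.56 N


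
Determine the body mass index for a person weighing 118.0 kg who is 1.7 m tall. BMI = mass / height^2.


BMI = mass / height^2
= 118.0 / 1.7^2
= 118.0 / 2.89
= 40.83 kg/m^2

40.83 kg/m^2


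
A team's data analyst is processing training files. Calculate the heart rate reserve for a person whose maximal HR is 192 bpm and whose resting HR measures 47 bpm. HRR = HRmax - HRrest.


HRmax = 192 bpm
HRrest = 47 bpm
HRR = 192 - 47 = 145 bpm

145 bpm


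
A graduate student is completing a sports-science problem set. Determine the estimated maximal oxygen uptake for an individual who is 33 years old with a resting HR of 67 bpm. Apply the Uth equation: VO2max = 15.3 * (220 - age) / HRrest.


HRmax = 220 - 33 = 187
VO2max = 15.3 * (187 / 67)
= 15.3 * 2.791
= 42.7 mL/kg/min

42.7 mL/kg/min


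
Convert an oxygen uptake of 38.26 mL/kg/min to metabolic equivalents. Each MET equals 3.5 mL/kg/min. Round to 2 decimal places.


One MET = 3.5 mL/kg/min
Number of METs = 38.26 / 3.5
= 10.93 METs

10.93 METs


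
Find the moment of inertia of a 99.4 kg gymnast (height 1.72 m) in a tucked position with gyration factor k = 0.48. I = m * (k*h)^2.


Radius of gyration = 0.48 * 1.72 = 0.8256 m
I = 99.4 * 0.8256^2
= 99.4 * 0.681615
= 67.753 kg*m^2

67.753 kg*m^2


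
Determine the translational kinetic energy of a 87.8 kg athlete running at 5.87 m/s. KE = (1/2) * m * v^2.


KE = 0.5 * m * v^2
= 0.5 * 87.8 * 5.87^2
= 0.5 * 87.8 * 34.4569
= 1512.66 J

1512.66 J


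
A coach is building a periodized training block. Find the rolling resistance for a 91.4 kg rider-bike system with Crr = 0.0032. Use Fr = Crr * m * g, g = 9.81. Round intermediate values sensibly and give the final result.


m * g = 91.4 * 9.81 = 896.634 N
Fr = 0.0032 * 896.634 = 2.869 N

2.869 N


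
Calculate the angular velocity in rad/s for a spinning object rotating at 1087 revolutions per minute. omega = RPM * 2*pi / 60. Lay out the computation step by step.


omega = RPM * 2*pi / 60
= 1087 * 6.28318531 / 60
= 113.83 rad/s

113.83 rad/s


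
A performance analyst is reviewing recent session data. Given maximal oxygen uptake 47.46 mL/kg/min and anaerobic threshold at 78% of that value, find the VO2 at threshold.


Percentage as decimal = 0.78
VO2 at AT = 47.46 * 0.78 = 37.02 mL/kg/min

37.02 mL/kg/min


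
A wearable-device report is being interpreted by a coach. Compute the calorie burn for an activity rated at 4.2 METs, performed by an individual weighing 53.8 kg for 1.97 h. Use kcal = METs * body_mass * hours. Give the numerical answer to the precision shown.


Product of METs and mass = 4.2 * 53.8 = 225.96
Total kcal = 225.96 * 1.97 = 445.14 kcal

445.14 kcal


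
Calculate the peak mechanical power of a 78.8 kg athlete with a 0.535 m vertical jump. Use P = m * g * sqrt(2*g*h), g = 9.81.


First, sqrt(2gh) = sqrt(2 * 9.81 * 0.535)
= sqrt(10.4967) = 3.239861 m/s
Power = 78.8 * 9.81 * 3.239861 = 2504.5 W

2504.5 W


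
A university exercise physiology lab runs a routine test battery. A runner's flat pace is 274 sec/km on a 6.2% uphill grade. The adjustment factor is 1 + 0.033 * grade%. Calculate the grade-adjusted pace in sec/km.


Factor = 1 + 0.033 * 6.2 = 1.2046
Adjusted pace = 274 * 1.2046
= 330.06 sec/km

330.06 s/km


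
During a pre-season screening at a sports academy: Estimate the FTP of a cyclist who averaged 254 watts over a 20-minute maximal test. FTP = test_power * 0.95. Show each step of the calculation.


FTP = 254 * 0.95 = 241.3 W

241.3 W


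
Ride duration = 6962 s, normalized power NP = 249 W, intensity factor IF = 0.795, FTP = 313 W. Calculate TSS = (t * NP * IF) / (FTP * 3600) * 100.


Numerator = 6962 * 249 * 0.795 = 1378162.71
Denominator = 313 * 3600 = 1126800
TSS = 1378162.71 / 1126800 * 100
= 122.31

122.31 TSS


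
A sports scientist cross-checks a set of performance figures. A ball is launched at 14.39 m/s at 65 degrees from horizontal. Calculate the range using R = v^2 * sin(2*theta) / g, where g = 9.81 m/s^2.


sin(2 * 65) = sin(130) = 0.766044
v^2 = 14.39^2 = 207.0721
R = 207.0721 * 0.766044 / 9.81
= 16.17 m

16.17 m


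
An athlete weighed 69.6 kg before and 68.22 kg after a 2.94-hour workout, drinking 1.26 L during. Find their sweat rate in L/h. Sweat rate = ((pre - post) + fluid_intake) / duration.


Body mass change = 1.38 kg
Total sweat loss = 1.38 + 1.26 = 2.64 L
Rate = 2.64 / 2.94 = 0.898 L/h

0.898 L/h


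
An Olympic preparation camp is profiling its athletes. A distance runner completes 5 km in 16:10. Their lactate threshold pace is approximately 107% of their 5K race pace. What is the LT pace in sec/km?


Convert to seconds: 16 min 10 s = 970 s
Pace per km = 970 / 5 = 194.0 s/km
LT pace = 194.0 * 1.07 = 207.58 s/km

207.58 s/km


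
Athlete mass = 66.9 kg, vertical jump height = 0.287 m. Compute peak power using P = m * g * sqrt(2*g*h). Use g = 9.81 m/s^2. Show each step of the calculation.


sqrt(2 * 9.81 * 0.287) = sqrt(5.63094) = 2.37296 m/s
P = 66.9 * 9.81 * 2.37296
= 1557.35 W

1557.35 W


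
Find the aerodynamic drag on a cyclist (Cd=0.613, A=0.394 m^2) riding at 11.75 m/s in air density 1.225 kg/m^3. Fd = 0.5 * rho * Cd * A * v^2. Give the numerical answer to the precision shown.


Fd = 0.5 * 1.225 * 0.613 * 0.394 * 11.75^2
= 0.5 * 1.225 * 0.613 * 0.394 * 138.0625
= 20.424 N

20.424 N


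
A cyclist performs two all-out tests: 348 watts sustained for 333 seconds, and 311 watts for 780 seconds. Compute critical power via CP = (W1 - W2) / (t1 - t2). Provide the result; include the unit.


W1 = P1 * t1 = 348 * 333 = 115884 J
W2 = P2 * t2 = 311 * 780 = 242580 J
CP = (115884 - 242580) / (333 - 780)
= 283.44 W

283.44 W


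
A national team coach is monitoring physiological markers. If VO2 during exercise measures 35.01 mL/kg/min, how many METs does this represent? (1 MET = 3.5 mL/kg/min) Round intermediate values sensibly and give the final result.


METs = VO2 / 3.5 = 35.01 / 3.5 = 10.0

10.0 METs


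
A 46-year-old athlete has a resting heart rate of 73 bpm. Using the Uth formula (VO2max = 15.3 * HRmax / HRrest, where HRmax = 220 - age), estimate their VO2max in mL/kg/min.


HRmax = 220 - 46 = 174 bpm
Ratio = HRmax / HRrest = 174 / 73 = 2.3836
VO2max = 15.3 * 2.3836 = 36.47 mL/kg/min

36.47 mL/kg/min


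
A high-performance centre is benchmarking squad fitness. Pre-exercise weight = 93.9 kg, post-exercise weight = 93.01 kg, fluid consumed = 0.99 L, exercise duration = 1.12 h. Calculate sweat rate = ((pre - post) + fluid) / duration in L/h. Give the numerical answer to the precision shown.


Weight loss = 93.9 - 93.01 = 0.89 kg (approx L)
Total sweat = 0.89 + 0.99 = 1.88 L
Sweat rate = 1.88 / 1.12 = 1.679 L/h

1.679 L/h


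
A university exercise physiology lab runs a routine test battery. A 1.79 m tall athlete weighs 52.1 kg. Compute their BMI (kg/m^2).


height^2 = 3.2041 m^2
BMI = 52.1 / 3.2041 = 16.26 kg/m^2

16.26 kg/m^2


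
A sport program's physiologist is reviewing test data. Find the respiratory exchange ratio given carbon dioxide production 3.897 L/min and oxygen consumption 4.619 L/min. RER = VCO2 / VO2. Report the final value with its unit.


VCO2 = 3.897 L/min
VO2 = 4.619 L/min
RER = 3.897 / 4.619 = 0.8437

0.8437


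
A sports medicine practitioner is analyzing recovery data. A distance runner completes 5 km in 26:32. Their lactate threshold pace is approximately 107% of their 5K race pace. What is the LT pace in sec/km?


Convert to seconds: 26 min 32 s = 1592 s
Pace per km = 1592 / 5 = 318.4 s/km
LT pace = 318.4 * 1.07 = 340.69 s/km

340.69 s/km


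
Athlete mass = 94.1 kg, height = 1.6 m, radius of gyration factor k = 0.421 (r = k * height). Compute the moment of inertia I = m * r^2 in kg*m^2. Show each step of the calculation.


r = k * height = 0.421 * 1.6 = 0.6736 m
r^2 = 0.6736^2 = 0.453737
I = 94.1 * 0.453737 = 42.697 kg*m^2

42.697 kg*m^2


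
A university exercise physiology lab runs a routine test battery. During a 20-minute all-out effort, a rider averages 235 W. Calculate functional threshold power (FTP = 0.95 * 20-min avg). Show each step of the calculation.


FTP = 0.95 * 235
= 223.25 W

223.25 W


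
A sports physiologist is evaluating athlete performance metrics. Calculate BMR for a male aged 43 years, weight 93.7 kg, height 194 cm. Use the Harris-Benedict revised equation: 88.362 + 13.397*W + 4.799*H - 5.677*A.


Substituting values:
W term = 13.397 * 93.7 = 1255.2989
H term = 4.799 * 194 = 931.006
A term = 5.677 * 43 = 244.111
BMR = 2030.56 kcal/day

2030.56 kcal/day


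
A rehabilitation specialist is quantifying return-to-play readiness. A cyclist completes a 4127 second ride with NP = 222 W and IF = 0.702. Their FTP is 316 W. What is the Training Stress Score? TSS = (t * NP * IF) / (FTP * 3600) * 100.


t * NP * IF = 4127 * 222 * 0.702 = 643168.188
FTP * 3600 = 1137600
TSS = (643168.188 / 1137600) * 100 = 56.54

56.54 TSS


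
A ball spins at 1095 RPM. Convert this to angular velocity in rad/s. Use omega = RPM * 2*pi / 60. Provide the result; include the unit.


omega = 1095 * 2 * pi / 60
= 1095 * 6.28318531 / 60
= 6880.088 / 60
= 114.668 rad/s

114.668 rad/s


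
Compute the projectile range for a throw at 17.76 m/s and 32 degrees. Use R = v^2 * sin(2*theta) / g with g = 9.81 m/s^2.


Two times the angle = 64 degrees
sin(64) = 0.898794
R = 315.4176 * 0.898794 / 9.81 = 28.899 m

28.899 m


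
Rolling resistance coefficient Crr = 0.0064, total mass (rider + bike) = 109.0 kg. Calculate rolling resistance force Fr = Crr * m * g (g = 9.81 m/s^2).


Fr = Crr * m * g
= 0.0064 * 109.0 * 9.81
= 6.843 N

6.843 N


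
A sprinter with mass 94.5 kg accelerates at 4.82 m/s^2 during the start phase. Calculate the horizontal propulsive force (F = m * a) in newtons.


F = m * a
= 94.5 * 4.82
= 455.49 N

455.49 N


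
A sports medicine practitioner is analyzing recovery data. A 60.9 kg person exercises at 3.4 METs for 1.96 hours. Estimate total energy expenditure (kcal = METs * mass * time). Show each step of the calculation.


Energy = METs * mass(kg) * time(h)
= 3.4 * 60.9 * 1.96
= 405.84 kcal

405.84 kcal


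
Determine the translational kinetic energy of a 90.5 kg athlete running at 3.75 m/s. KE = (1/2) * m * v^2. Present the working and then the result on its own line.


KE = 0.5 * m * v^2
= 0.5 * 90.5 * 3.75^2
= 0.5 * 90.5 * 14.0625
= 636.33 J

636.33 J


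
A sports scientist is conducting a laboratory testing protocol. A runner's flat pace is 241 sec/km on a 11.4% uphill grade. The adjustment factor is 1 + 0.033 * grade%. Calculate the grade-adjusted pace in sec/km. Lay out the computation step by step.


Factor = 1 + 0.033 * 11.4 = 1.3762
Adjusted pace = 241 * 1.3762
= 331.66 sec/km

331.66 s/km


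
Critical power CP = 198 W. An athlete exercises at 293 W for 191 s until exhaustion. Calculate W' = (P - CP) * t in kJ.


P - CP = 293 - 198 = 95 W
W' = 95 * 191 = 18145 J
= 18145 / 1000 = 18.145 kJ

18.145 kJ


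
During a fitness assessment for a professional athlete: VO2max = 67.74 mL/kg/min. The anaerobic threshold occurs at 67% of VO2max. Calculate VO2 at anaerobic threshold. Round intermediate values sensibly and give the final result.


AT fraction = 67 / 100 = 0.67
AT VO2 = 67.74 * 0.67
= 45.39 mL/kg/min

45.39 mL/kg/min


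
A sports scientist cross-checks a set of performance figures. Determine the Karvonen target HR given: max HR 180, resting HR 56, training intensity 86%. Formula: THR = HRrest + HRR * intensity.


HRR = HRmax - HRrest = 180 - 56 = 124
THR = 56 + 124 * 0.86
= 162.64 bpm

162.64 bpm


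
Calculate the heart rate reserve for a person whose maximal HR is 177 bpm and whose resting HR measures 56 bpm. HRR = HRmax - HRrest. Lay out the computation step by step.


HRmax = 177 bpm
HRrest = 56 bpm
HRR = 177 - 56 = 121 bpm

121 bpm


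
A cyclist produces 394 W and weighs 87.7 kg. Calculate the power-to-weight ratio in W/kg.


P/W = power / mass
= 394 / 87.7
= 4.493 W/kg

4.493 W/kg


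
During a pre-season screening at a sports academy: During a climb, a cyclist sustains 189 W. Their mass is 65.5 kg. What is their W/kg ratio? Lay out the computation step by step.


Power-to-weight = 189 W / 65.5 kg
= 2.885 W/kg

2.885 W/kg


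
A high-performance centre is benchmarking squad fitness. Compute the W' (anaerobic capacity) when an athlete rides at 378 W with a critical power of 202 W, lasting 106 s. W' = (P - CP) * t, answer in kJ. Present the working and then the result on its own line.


Above-CP power = 176 W
Duration = 106 s
W' = 176 * 106 = 18656 J
Convert: 18656 / 1000 = 18.656 kJ

18.656 kJ


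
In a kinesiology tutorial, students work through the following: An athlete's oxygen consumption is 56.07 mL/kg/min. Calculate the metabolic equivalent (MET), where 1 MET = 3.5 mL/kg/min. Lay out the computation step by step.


MET = VO2 / 3.5
= 56.07 / 3.5
= 16.02 METs

16.02 METs


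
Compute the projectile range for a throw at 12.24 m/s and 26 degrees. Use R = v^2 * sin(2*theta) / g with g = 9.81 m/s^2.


Two times the angle = 52 degrees
sin(52) = 0.788011
R = 149.8176 * 0.788011 / 9.81 = 12.034 m

12.034 m


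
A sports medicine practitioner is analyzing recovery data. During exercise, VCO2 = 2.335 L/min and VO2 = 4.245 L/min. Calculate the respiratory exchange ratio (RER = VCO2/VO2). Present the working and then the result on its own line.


RER = VCO2 / VO2
= 2.335 / 4.245
= 0.5501

0.5501


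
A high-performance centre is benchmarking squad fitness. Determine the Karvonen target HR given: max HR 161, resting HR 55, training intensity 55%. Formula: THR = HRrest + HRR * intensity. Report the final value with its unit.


HRR = HRmax - HRrest = 161 - 55 = 106
THR = 55 + 106 * 0.55
= 113.3 bpm

113.3 bpm


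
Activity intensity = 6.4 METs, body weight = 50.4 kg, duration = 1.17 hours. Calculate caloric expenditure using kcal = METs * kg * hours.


kcal = 6.4 * 50.4 * 1.17
= 322.56 * 1.17
= 377.4 kcal

377.4 kcal


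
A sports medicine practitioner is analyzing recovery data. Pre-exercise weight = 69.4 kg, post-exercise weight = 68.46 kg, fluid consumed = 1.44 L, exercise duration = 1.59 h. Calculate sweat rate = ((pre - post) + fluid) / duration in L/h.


Weight loss = 69.4 - 68.46 = 0.94 kg (approx L)
Total sweat = 0.94 + 1.44 = 2.38 L
Sweat rate = 2.38 / 1.59 = 1.497 L/h

1.497 L/h


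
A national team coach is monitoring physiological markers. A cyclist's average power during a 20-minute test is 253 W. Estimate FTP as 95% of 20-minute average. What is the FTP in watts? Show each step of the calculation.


FTP = 20-min power * 0.95
= 253 * 0.95
= 240.35 W

240.35 W


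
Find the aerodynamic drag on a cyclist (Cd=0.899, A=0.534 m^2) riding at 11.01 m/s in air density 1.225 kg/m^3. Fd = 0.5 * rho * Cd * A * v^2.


Fd = 0.5 * 1.225 * 0.899 * 0.534 * 11.01^2
= 0.5 * 1.225 * 0.899 * 0.534 * 121.2201
= 35.644 N

35.644 N


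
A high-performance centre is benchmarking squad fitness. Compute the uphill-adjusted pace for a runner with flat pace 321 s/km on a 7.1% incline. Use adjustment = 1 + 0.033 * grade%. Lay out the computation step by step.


Adjustment factor = 1 + 0.033 * 7.1 = 1.2343
Grade-adjusted pace = 321 * 1.2343 = 396.21 s/km

396.21 s/km


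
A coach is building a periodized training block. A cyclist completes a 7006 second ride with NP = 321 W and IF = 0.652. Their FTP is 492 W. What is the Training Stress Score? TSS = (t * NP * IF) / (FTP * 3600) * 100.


t * NP * IF = 7006 * 321 * 0.652 = 1466299.752
FTP * 3600 = 1771200
TSS = (1466299.752 / 1771200) * 100 = 82.79

82.79 TSS


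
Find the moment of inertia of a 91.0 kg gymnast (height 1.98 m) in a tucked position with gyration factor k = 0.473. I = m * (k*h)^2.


Radius of gyration = 0.473 * 1.98 = 0.93654 m
I = 91.0 * 0.93654^2
= 91.0 * 0.877107
= 79.817 kg*m^2

79.817 kg*m^2


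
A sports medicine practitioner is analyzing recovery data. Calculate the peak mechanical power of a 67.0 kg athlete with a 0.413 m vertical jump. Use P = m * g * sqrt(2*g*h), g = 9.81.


First, sqrt(2gh) = sqrt(2 * 9.81 * 0.413)
= sqrt(8.10306) = 2.846587 m/s
Power = 67.0 * 9.81 * 2.846587 = 1870.98 W

1870.98 W


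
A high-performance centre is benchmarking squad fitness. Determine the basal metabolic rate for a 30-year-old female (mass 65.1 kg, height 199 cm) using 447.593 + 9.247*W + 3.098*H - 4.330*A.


BMR = 447.593 + 9.247*65.1 + 3.098*199 - 4.330*30
= 1536.17 kcal/day

1536.17 kcal/day


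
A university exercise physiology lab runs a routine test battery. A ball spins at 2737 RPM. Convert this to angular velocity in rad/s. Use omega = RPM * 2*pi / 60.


omega = 2737 * 2 * pi / 60
= 2737 * 6.28318531 / 60
= 17197.078 / 60
= 286.618 rad/s

286.618 rad/s


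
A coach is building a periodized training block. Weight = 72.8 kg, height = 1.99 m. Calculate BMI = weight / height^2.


height^2 = 1.99^2 = 3.9601
BMI = 72.8 / 3.9601 = 18.38 kg/m^2

18.38 kg/m^2


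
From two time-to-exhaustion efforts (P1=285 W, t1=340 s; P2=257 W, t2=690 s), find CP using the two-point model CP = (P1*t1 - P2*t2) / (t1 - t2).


Work in trial 1 = 96900 J
Work in trial 2 = 177330 J
Delta work = -80430 J
Delta time = -350 s
CP = -80430 / -350 = 229.8 W

229.8 W


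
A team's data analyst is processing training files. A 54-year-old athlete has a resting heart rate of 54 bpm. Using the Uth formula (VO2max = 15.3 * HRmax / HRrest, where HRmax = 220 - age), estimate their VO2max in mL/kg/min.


HRmax = 220 - 54 = 166 bpm
Ratio = HRmax / HRrest = 166 / 54 = 3.0741
VO2max = 15.3 * 3.0741 = 47.03 mL/kg/min

47.03 mL/kg/min


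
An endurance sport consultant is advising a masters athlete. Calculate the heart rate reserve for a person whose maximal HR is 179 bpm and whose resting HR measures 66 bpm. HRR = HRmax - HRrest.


HRmax = 179 bpm
HRrest = 66 bpm
HRR = 179 - 66 = 113 bpm

113 bpm


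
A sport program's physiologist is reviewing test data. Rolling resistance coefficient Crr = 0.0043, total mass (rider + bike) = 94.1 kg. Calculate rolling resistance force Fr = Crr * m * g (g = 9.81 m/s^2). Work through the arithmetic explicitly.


Fr = Crr * m * g
= 0.0043 * 94.1 * 9.81
= 3.969 N

3.969 N


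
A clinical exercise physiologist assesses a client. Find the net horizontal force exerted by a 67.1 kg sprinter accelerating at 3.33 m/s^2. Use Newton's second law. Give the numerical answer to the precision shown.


Newton's second law: F = m * a
F = 67.1 * 3.33 = 223.44 N

223.44 N


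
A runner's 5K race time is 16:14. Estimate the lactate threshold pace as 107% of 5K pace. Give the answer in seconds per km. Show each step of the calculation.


Total race time = 16*60 + 14 = 974 seconds
5K pace = 974 / 5 = 194.8 sec/km
LT pace = 194.8 * 1.07 = 208.44 sec/km

208.44 s/km


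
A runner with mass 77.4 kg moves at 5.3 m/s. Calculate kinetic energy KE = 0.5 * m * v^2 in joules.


v^2 = 5.3^2 = 28.09
KE = 0.5 * 77.4 * 28.09
= 1087.08 J

1087.08 J


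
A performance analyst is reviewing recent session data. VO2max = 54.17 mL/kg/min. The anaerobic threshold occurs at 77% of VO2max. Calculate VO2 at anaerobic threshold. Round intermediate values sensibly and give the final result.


AT fraction = 77 / 100 = 0.77
AT VO2 = 54.17 * 0.77
= 41.71 mL/kg/min

41.71 mL/kg/min


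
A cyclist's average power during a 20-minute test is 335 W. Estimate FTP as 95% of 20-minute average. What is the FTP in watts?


FTP = 20-min power * 0.95
= 335 * 0.95
= 318.25 W

318.25 W


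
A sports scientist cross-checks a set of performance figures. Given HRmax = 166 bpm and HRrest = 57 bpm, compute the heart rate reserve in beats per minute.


Heart rate reserve = maximum HR minus resting HR
HRR = 166 - 57 = 109 bpm

109 bpm


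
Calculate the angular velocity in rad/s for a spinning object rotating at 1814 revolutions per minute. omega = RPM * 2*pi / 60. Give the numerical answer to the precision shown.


omega = RPM * 2*pi / 60
= 1814 * 6.28318531 / 60
= 189.962 rad/s

189.962 rad/s


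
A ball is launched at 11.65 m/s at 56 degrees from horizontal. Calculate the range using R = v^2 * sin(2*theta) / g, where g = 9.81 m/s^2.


sin(2 * 56) = sin(112) = 0.927184
v^2 = 11.65^2 = 135.7225
R = 135.7225 * 0.927184 / 9.81
= 12.828 m

12.828 m


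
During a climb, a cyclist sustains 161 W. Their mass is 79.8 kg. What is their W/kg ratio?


Power-to-weight = 161 W / 79.8 kg
= 2.018 W/kg

2.018 W/kg


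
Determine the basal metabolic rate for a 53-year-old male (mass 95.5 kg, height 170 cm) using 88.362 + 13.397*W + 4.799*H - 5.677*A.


BMR = 88.362 + 13.397*95.5 + 4.799*170 - 5.677*53
= 1882.72 kcal/day

1882.72 kcal/day


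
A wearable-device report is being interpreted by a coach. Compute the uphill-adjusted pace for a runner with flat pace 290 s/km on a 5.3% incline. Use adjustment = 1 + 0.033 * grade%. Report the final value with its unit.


Adjustment factor = 1 + 0.033 * 5.3 = 1.1749
Grade-adjusted pace = 290 * 1.1749 = 340.72 s/km

340.72 s/km


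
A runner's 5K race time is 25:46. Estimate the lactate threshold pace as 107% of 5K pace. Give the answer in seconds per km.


Total race time = 25*60 + 46 = 1546 seconds
5K pace = 1546 / 5 = 309.2 sec/km
LT pace = 309.2 * 1.07 = 330.84 sec/km

330.84 s/km


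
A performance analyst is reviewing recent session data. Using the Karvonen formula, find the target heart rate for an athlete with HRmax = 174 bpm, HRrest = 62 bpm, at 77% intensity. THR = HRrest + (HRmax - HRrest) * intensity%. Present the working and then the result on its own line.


HRR = 174 - 62 = 112
THR = 62 + 112 * 0.77
= 62 + 86.24
= 148.24 bpm

148.24 bpm


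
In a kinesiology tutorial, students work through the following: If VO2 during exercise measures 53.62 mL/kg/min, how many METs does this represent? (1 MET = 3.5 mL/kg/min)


METs = VO2 / 3.5 = 53.62 / 3.5 = 15.32

15.32 METs


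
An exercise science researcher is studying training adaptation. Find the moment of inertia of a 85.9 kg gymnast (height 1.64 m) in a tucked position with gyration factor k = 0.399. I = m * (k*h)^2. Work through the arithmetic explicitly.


Radius of gyration = 0.399 * 1.64 = 0.65436 m
I = 85.9 * 0.65436^2
= 85.9 * 0.428187
= 36.781 kg*m^2

36.781 kg*m^2


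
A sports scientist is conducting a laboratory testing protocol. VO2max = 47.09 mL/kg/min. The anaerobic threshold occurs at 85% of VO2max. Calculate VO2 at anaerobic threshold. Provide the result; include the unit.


AT fraction = 85 / 100 = 0.85
AT VO2 = 47.09 * 0.85
= 40.03 mL/kg/min

40.03 mL/kg/min


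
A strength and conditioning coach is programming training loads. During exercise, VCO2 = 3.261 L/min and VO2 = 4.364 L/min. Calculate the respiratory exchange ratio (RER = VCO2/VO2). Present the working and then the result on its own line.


RER = VCO2 / VO2
= 3.261 / 4.364
= 0.7473

0.7473


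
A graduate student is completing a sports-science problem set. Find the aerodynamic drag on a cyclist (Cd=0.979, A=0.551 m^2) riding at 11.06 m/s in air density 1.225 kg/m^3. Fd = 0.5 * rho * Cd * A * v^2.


Fd = 0.5 * 1.225 * 0.979 * 0.551 * 11.06^2
= 0.5 * 1.225 * 0.979 * 0.551 * 122.3236
= 40.416 N

40.416 N


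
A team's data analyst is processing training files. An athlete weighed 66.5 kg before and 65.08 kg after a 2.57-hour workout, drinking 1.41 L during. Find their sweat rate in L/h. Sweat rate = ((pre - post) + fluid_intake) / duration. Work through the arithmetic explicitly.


Body mass change = 1.42 kg
Total sweat loss = 1.42 + 1.41 = 2.83 L
Rate = 2.83 / 2.57 = 1.101 L/h

1.101 L/h


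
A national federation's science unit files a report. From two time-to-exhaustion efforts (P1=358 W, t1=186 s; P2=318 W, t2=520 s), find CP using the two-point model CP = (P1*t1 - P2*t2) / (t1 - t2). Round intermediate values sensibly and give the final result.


Work in trial 1 = 66588 J
Work in trial 2 = 165360 J
Delta work = -98772 J
Delta time = -334 s
CP = -98772 / -334 = 295.72 W

295.72 W


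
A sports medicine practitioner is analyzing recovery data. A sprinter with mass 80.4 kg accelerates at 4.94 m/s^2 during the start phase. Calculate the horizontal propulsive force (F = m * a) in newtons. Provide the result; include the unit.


F = m * a
= 80.4 * 4.94
= 397.18 N

397.18 N


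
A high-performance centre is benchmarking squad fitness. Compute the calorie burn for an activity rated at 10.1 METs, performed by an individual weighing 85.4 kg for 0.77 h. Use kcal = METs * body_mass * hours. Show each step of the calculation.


Product of METs and mass = 10.1 * 85.4 = 862.54
Total kcal = 862.54 * 0.77 = 664.16 kcal

664.16 kcal


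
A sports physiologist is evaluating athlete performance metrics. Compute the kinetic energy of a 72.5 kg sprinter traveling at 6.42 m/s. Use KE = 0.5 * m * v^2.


Velocity squared = 41.2164
KE = 0.5 * 72.5 * 41.2164 = 1494.09 J

1494.09 J


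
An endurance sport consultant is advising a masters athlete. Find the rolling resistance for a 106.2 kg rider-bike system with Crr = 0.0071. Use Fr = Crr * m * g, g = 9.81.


m * g = 106.2 * 9.81 = 1041.822 N
Fr = 0.0071 * 1041.822 = 7.397 N

7.397 N


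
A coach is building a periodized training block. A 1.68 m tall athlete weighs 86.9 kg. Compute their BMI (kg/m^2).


height^2 = 2.8224 m^2
BMI = 86.9 / 2.8224 = 30.79 kg/m^2

30.79 kg/m^2


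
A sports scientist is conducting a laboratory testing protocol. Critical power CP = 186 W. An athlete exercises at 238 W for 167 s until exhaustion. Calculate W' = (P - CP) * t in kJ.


P - CP = 238 - 186 = 52 W
W' = 52 * 167 = 8684 J
= 8684 / 1000 = 8.684 kJ

8.684 kJ
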